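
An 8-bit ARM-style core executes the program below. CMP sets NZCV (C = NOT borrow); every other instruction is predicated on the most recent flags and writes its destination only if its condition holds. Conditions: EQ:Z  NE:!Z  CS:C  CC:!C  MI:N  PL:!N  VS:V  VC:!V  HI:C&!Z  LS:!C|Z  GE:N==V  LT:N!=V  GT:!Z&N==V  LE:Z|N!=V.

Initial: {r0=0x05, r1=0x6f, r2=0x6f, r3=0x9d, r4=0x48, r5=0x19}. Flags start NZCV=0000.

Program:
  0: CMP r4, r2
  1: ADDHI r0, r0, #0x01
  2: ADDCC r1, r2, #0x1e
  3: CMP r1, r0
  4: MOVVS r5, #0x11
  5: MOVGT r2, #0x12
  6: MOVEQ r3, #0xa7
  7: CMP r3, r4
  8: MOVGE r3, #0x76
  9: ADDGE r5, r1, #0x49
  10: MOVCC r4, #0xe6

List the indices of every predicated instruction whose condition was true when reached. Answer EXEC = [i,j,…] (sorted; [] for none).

[0] flags=1000 → (cmp)
[1] flags=1000 HI?F → skip
[2] flags=1000 CC?T → r1=0x8d
[3] flags=1010 → (cmp)
[4] flags=1010 VS?F → skip
[5] flags=1010 GT?F → skip
[6] flags=1010 EQ?F → skip
[7] flags=0011 → (cmp)
[8] flags=0011 GE?F → skip
[9] flags=0011 GE?F → skip
[10] flags=0011 CC?F → skip

EXEC = [2]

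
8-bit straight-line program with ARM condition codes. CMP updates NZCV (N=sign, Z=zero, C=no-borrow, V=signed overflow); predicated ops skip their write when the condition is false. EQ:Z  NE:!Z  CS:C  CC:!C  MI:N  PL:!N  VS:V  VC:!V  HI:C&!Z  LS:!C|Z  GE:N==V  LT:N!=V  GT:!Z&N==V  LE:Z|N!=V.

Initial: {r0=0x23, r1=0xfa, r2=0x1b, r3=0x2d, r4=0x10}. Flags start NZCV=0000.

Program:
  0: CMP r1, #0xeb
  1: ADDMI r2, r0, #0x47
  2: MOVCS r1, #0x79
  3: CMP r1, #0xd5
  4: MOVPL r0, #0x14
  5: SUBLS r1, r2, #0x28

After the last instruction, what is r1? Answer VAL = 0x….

VAL = 0xf3

[0] flags=0010 → (cmp)
[1] flags=0010 MI?F → skip
[2] flags=0010 CS?T → r1=0x79
[3] flags=1001 → (cmp)
[4] flags=1001 PL?F → skip
[5] flags=1001 LS?T → r1=0xf3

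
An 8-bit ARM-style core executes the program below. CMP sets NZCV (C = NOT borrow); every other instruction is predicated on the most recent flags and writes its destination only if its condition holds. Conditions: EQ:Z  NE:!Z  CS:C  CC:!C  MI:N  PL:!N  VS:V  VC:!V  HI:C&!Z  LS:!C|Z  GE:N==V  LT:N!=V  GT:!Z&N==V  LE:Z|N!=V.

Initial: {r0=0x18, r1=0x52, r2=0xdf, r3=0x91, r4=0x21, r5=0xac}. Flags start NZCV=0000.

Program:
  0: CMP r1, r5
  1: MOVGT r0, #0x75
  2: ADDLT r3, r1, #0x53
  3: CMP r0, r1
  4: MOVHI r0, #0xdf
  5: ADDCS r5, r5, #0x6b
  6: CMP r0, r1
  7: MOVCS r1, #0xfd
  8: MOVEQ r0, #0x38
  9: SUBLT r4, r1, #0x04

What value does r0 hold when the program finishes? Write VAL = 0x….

0: ✓ CMP  NZCV=1001
1: ✓ MOVGT  r0←0x75
2: · ADDLT
3: ✓ CMP  NZCV=0010
4: ✓ MOVHI  r0←0xdf
5: ✓ ADDCS  r5←0x17
6: ✓ CMP  NZCV=1010
7: ✓ MOVCS  r1←0xfd
8: · MOVEQ
9: ✓ SUBLT  r4←0xf9

VAL = 0xdf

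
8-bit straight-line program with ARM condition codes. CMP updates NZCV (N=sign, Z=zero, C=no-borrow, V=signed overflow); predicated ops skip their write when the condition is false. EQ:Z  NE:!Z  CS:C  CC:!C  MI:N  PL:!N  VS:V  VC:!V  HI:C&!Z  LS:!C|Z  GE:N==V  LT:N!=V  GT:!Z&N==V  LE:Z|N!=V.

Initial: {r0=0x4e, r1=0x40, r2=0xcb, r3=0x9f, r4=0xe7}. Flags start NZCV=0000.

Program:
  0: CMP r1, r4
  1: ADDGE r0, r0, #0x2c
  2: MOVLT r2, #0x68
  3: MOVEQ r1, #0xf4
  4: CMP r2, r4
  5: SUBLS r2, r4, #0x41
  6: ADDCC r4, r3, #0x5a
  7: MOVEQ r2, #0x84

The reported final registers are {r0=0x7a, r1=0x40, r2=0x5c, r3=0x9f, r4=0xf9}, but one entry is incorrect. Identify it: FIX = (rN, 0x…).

FIX = (r2, 0xa6)

0: ✓ CMP  NZCV=0000
1: ✓ ADDGE  r0←0x7a
2: · MOVLT
3: · MOVEQ
4: ✓ CMP  NZCV=1000
5: ✓ SUBLS  r2←0xa6
6: ✓ ADDCC  r4←0xf9
7: · MOVEQ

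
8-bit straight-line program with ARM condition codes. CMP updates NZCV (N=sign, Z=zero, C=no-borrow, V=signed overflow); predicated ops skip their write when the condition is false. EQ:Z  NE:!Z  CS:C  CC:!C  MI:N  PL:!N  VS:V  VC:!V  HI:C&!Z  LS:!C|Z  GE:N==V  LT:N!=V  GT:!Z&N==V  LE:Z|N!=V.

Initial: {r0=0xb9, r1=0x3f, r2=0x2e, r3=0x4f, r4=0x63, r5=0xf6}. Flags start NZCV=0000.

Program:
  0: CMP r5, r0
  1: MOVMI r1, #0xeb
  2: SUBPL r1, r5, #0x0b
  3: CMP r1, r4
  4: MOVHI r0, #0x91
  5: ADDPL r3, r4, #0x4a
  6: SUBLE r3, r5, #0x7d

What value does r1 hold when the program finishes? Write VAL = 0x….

[0] flags=0010 → (cmp)
[1] flags=0010 MI?F → skip
[2] flags=0010 PL?T → r1=0xeb
[3] flags=1010 → (cmp)
[4] flags=1010 HI?T → r0=0x91
[5] flags=1010 PL?F → skip
[6] flags=1010 LE?T → r3=0x79

VAL = 0xeb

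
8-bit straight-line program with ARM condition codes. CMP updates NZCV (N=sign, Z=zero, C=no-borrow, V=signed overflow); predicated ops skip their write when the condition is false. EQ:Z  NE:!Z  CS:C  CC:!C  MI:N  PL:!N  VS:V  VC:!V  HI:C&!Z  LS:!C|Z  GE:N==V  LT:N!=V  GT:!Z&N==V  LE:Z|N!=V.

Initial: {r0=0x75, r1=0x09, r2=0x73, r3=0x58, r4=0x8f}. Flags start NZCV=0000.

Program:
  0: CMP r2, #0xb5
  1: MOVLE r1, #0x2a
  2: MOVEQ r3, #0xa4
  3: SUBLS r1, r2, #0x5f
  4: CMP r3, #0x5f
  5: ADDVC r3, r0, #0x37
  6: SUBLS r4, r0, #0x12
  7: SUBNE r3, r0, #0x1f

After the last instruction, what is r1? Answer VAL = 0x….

VAL = 0x14

0: ✓ CMP  NZCV=1001
1: · MOVLE
2: · MOVEQ
3: ✓ SUBLS  r1←0x14
4: ✓ CMP  NZCV=1000
5: ✓ ADDVC  r3←0xac
6: ✓ SUBLS  r4←0x63
7: ✓ SUBNE  r3←0x56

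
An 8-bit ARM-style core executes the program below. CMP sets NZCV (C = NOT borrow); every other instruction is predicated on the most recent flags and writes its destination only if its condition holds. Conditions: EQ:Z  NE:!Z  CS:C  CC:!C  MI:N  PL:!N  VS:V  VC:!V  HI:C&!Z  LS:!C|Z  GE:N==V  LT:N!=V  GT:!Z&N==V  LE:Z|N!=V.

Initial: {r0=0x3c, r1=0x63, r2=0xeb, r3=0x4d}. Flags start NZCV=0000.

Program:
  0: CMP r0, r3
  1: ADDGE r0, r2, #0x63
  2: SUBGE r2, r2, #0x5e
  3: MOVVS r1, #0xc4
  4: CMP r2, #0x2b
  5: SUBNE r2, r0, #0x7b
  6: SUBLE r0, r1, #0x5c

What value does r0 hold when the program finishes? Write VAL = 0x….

VAL = 0x07

0: ✓ CMP  NZCV=1000
1: · ADDGE
2: · SUBGE
3: · MOVVS
4: ✓ CMP  NZCV=1010
5: ✓ SUBNE  r2←0xc1
6: ✓ SUBLE  r0←0x07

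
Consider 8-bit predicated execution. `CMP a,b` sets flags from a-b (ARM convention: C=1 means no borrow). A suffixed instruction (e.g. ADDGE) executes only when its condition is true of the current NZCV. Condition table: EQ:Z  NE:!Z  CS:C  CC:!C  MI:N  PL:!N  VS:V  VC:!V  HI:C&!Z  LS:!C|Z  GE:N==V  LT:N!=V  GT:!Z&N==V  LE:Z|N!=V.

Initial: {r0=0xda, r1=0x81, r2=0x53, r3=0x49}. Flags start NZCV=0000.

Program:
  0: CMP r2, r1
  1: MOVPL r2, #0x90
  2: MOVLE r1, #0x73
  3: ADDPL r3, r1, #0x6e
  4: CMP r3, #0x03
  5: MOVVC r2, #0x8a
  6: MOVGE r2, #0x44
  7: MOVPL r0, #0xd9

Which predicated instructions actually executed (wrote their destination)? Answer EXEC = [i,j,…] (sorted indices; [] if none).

EXEC = [5,6,7]

[0] flags=1001 → (cmp)
[1] flags=1001 PL?F → skip
[2] flags=1001 LE?F → skip
[3] flags=1001 PL?F → skip
[4] flags=0010 → (cmp)
[5] flags=0010 VC?T → r2=0x8a
[6] flags=0010 GE?T → r2=0x44
[7] flags=0010 PL?T → r0=0xd9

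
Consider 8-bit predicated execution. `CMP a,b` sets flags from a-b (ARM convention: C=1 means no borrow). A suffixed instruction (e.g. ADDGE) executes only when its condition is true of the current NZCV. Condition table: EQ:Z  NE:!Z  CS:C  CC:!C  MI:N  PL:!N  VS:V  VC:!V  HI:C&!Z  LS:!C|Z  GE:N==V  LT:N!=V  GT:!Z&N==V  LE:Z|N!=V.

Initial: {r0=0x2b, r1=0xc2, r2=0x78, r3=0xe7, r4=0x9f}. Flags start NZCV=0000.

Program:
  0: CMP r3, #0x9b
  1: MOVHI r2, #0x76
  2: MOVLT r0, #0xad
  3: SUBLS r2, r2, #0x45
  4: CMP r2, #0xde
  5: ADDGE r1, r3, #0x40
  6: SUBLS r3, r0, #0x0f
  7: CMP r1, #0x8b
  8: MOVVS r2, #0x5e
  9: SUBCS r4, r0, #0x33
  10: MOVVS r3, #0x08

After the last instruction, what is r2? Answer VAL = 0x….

[0] flags=0010 → (cmp)
[1] flags=0010 HI?T → r2=0x76
[2] flags=0010 LT?F → skip
[3] flags=0010 LS?F → skip
[4] flags=1001 → (cmp)
[5] flags=1001 GE?T → r1=0x27
[6] flags=1001 LS?T → r3=0x1c
[7] flags=1001 → (cmp)
[8] flags=1001 VS?T → r2=0x5e
[9] flags=1001 CS?F → skip
[10] flags=1001 VS?T → r3=0x08

VAL = 0x5e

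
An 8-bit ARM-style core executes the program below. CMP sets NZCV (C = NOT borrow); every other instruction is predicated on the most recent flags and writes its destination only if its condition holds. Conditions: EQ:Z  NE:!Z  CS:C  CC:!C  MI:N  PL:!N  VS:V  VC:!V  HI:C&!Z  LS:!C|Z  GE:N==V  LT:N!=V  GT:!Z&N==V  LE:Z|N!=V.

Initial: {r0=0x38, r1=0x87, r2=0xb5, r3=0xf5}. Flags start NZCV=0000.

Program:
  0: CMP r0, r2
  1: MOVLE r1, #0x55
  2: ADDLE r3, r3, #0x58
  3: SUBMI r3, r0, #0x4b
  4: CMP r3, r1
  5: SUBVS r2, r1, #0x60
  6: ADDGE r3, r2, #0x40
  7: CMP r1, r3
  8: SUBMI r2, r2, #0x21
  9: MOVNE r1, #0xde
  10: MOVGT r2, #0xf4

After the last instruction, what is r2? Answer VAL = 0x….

0: ✓ CMP  NZCV=1001
1: · MOVLE
2: · ADDLE
3: ✓ SUBMI  r3←0xed
4: ✓ CMP  NZCV=0010
5: · SUBVS
6: ✓ ADDGE  r3←0xf5
7: ✓ CMP  NZCV=1000
8: ✓ SUBMI  r2←0x94
9: ✓ MOVNE  r1←0xde
10: · MOVGT

VAL = 0x94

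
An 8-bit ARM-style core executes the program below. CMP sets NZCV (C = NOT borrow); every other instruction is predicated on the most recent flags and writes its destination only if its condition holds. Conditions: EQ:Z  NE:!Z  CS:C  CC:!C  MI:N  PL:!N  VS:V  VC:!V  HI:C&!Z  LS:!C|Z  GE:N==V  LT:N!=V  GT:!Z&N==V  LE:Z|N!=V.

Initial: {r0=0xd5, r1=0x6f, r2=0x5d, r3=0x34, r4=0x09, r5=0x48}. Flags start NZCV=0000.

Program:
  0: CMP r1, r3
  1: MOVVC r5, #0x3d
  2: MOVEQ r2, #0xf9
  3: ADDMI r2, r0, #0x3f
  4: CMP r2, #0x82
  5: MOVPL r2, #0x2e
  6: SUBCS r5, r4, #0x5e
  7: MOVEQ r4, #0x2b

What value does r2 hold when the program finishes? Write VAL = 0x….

0: ✓ CMP  NZCV=0010
1: ✓ MOVVC  r5←0x3d
2: · MOVEQ
3: · ADDMI
4: ✓ CMP  NZCV=1001
5: · MOVPL
6: · SUBCS
7: · MOVEQ

VAL = 0x5d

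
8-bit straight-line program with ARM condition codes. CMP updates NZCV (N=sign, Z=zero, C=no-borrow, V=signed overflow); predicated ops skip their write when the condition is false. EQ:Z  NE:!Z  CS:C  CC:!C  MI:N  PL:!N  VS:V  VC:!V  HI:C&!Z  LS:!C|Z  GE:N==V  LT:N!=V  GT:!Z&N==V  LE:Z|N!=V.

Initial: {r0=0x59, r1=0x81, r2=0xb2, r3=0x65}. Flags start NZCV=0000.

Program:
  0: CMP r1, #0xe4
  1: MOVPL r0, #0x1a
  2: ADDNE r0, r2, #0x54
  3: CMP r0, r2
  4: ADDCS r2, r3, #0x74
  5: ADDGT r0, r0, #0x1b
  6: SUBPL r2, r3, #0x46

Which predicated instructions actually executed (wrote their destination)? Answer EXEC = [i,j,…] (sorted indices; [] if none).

[0] flags=1000 → (cmp)
[1] flags=1000 PL?F → skip
[2] flags=1000 NE?T → r0=0x06
[3] flags=0000 → (cmp)
[4] flags=0000 CS?F → skip
[5] flags=0000 GT?T → r0=0x21
[6] flags=0000 PL?T → r2=0x1f

EXEC = [2,5,6]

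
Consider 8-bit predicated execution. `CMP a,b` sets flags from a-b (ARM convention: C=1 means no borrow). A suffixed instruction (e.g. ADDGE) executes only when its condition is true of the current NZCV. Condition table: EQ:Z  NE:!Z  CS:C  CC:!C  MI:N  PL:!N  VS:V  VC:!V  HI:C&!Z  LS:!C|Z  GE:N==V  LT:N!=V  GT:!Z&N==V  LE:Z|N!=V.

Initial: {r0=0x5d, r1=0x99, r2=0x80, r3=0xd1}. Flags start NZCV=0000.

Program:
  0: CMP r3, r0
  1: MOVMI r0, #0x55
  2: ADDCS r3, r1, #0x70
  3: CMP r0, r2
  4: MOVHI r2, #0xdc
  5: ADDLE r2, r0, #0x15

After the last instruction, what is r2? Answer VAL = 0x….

VAL = 0x80

[0] flags=0011 → (cmp)
[1] flags=0011 MI?F → skip
[2] flags=0011 CS?T → r3=0x09
[3] flags=1001 → (cmp)
[4] flags=1001 HI?F → skip
[5] flags=1001 LE?F → skip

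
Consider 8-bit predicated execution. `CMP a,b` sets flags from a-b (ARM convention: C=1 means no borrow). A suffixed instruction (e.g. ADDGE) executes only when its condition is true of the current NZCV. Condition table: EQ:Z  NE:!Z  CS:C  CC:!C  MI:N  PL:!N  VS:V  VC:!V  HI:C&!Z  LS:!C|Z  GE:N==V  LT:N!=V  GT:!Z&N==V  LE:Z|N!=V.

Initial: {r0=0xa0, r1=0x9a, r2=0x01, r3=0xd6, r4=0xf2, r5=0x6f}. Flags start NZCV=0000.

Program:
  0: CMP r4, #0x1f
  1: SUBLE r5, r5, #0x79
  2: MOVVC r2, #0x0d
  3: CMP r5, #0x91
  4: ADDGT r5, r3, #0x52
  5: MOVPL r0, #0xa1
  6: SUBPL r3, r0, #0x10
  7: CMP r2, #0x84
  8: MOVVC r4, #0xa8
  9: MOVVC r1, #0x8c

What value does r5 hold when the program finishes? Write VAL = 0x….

VAL = 0x28

0: ✓ CMP  NZCV=1010
1: ✓ SUBLE  r5←0xf6
2: ✓ MOVVC  r2←0x0d
3: ✓ CMP  NZCV=0010
4: ✓ ADDGT  r5←0x28
5: ✓ MOVPL  r0←0xa1
6: ✓ SUBPL  r3←0x91
7: ✓ CMP  NZCV=1001
8: · MOVVC
9: · MOVVC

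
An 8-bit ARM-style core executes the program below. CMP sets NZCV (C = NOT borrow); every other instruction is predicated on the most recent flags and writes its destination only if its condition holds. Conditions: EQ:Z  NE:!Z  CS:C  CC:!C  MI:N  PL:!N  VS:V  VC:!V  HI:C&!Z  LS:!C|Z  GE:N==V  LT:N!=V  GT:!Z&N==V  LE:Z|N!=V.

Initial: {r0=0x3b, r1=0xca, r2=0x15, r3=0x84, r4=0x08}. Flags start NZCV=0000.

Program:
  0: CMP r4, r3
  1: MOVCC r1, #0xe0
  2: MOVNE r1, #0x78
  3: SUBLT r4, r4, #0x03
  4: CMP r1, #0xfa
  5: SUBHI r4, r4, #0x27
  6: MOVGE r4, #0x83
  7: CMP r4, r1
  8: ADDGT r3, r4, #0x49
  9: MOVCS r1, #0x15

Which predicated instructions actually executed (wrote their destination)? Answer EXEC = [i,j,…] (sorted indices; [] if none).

0: ✓ CMP  NZCV=1001
1: ✓ MOVCC  r1←0xe0
2: ✓ MOVNE  r1←0x78
3: · SUBLT
4: ✓ CMP  NZCV=0000
5: · SUBHI
6: ✓ MOVGE  r4←0x83
7: ✓ CMP  NZCV=0011
8: · ADDGT
9: ✓ MOVCS  r1←0x15

EXEC = [1,2,6,9]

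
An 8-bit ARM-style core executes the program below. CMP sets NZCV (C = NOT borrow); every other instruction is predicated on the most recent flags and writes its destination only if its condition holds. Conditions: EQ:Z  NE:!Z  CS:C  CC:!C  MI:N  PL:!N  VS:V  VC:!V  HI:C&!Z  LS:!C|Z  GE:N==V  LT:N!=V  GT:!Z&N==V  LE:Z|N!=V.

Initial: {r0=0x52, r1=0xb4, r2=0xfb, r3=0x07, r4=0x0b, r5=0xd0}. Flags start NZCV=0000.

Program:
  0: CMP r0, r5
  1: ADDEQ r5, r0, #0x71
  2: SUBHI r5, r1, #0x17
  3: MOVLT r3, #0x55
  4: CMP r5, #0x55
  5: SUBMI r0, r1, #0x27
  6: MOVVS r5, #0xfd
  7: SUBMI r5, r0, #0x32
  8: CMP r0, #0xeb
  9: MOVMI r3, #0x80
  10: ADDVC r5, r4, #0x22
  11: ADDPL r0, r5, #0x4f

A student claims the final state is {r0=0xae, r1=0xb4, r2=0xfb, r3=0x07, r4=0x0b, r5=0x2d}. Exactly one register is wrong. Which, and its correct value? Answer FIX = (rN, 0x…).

0: ✓ CMP  NZCV=1001
1: · ADDEQ
2: · SUBHI
3: · MOVLT
4: ✓ CMP  NZCV=0011
5: · SUBMI
6: ✓ MOVVS  r5←0xfd
7: · SUBMI
8: ✓ CMP  NZCV=0000
9: · MOVMI
10: ✓ ADDVC  r5←0x2d
11: ✓ ADDPL  r0←0x7c

FIX = (r0, 0x7c)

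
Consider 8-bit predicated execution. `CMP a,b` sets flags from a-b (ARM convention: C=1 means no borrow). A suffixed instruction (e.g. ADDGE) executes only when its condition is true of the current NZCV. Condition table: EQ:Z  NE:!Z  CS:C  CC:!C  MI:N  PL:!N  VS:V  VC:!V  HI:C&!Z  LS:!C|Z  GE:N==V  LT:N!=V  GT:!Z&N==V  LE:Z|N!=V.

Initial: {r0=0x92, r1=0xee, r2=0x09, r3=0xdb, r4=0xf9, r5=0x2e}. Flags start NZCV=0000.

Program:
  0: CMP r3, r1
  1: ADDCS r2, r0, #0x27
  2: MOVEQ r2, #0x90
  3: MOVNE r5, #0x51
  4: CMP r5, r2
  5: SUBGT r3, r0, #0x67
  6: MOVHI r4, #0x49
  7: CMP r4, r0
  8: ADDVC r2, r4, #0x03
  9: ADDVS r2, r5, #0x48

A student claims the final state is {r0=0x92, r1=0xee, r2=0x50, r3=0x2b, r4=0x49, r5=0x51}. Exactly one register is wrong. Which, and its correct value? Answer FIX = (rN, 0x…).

FIX = (r2, 0x99)

[0] flags=1000 → (cmp)
[1] flags=1000 CS?F → skip
[2] flags=1000 EQ?F → skip
[3] flags=1000 NE?T → r5=0x51
[4] flags=0010 → (cmp)
[5] flags=0010 GT?T → r3=0x2b
[6] flags=0010 HI?T → r4=0x49
[7] flags=1001 → (cmp)
[8] flags=1001 VC?F → skip
[9] flags=1001 VS?T → r2=0x99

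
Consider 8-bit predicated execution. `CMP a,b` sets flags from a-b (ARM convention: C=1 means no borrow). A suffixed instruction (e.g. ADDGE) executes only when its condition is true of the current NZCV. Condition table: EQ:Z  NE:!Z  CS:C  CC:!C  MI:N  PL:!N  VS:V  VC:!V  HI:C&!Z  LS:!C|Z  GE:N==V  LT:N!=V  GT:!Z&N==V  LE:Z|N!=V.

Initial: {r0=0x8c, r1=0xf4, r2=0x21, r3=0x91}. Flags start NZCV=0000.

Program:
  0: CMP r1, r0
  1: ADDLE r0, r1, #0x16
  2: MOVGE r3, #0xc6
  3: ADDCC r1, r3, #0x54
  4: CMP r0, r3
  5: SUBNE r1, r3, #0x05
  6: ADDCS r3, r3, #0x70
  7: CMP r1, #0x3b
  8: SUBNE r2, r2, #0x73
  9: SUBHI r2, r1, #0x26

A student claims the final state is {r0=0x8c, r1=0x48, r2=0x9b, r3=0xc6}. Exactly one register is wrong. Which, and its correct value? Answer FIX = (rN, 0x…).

FIX = (r1, 0xc1)

[0] flags=0010 → (cmp)
[1] flags=0010 LE?F → skip
[2] flags=0010 GE?T → r3=0xc6
[3] flags=0010 CC?F → skip
[4] flags=1000 → (cmp)
[5] flags=1000 NE?T → r1=0xc1
[6] flags=1000 CS?F → skip
[7] flags=1010 → (cmp)
[8] flags=1010 NE?T → r2=0xae
[9] flags=1010 HI?T → r2=0x9b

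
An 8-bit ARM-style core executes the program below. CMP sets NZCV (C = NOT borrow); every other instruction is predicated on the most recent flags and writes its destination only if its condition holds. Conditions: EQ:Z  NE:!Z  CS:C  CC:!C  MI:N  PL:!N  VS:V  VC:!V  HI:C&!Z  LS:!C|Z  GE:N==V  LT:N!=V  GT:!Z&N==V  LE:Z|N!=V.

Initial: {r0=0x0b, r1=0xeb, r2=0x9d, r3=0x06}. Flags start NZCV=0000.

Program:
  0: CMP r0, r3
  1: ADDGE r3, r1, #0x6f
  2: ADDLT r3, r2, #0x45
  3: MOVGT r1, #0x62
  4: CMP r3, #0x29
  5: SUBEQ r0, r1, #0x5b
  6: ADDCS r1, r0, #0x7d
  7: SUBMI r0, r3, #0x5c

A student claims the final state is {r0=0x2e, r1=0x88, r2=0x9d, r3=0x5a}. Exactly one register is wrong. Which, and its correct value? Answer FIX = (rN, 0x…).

FIX = (r0, 0x0b)

0: ✓ CMP  NZCV=0010
1: ✓ ADDGE  r3←0x5a
2: · ADDLT
3: ✓ MOVGT  r1←0x62
4: ✓ CMP  NZCV=0010
5: · SUBEQ
6: ✓ ADDCS  r1←0x88
7: · SUBMI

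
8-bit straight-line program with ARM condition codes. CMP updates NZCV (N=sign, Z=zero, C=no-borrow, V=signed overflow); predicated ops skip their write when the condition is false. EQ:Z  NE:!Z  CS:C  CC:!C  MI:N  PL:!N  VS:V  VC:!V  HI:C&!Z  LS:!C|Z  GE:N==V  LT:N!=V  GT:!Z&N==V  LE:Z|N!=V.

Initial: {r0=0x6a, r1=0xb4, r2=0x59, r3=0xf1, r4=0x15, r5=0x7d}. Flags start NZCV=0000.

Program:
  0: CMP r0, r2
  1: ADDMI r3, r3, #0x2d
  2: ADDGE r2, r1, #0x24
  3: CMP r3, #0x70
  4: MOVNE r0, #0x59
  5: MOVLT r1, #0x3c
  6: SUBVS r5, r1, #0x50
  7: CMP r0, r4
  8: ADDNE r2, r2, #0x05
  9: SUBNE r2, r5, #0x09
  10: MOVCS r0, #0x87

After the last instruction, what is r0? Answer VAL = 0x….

VAL = 0x87

[0] flags=0010 → (cmp)
[1] flags=0010 MI?F → skip
[2] flags=0010 GE?T → r2=0xd8
[3] flags=1010 → (cmp)
[4] flags=1010 NE?T → r0=0x59
[5] flags=1010 LT?T → r1=0x3c
[6] flags=1010 VS?F → skip
[7] flags=0010 → (cmp)
[8] flags=0010 NE?T → r2=0xdd
[9] flags=0010 NE?T → r2=0x74
[10] flags=0010 CS?T → r0=0x87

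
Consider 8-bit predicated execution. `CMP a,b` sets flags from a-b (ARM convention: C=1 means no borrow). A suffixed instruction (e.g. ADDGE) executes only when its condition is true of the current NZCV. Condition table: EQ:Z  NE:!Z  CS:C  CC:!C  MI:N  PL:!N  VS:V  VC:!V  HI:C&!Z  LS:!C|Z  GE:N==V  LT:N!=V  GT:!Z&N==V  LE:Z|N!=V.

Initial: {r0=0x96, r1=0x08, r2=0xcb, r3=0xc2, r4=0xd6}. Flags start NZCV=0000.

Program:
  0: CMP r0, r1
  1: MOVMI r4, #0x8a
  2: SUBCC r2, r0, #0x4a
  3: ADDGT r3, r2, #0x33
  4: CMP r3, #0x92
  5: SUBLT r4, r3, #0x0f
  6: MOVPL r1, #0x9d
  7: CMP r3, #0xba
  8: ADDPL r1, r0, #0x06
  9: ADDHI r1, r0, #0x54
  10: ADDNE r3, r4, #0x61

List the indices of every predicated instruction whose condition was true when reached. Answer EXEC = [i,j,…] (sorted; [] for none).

EXEC = [1,6,8,9,10]

[0] flags=1010 → (cmp)
[1] flags=1010 MI?T → r4=0x8a
[2] flags=1010 CC?F → skip
[3] flags=1010 GT?F → skip
[4] flags=0010 → (cmp)
[5] flags=0010 LT?F → skip
[6] flags=0010 PL?T → r1=0x9d
[7] flags=0010 → (cmp)
[8] flags=0010 PL?T → r1=0x9c
[9] flags=0010 HI?T → r1=0xea
[10] flags=0010 NE?T → r3=0xeb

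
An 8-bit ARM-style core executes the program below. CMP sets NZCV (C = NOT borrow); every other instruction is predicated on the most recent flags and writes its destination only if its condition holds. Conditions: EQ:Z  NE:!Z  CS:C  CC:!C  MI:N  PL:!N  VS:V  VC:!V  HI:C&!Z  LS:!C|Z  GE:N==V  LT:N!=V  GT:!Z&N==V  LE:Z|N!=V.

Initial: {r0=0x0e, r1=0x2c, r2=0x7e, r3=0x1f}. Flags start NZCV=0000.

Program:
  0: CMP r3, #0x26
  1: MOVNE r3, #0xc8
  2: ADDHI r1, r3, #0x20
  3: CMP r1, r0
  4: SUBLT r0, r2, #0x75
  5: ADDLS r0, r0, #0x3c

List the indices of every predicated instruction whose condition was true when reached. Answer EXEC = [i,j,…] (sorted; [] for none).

EXEC = [1]

[0] flags=1000 → (cmp)
[1] flags=1000 NE?T → r3=0xc8
[2] flags=1000 HI?F → skip
[3] flags=0010 → (cmp)
[4] flags=0010 LT?F → skip
[5] flags=0010 LS?F → skip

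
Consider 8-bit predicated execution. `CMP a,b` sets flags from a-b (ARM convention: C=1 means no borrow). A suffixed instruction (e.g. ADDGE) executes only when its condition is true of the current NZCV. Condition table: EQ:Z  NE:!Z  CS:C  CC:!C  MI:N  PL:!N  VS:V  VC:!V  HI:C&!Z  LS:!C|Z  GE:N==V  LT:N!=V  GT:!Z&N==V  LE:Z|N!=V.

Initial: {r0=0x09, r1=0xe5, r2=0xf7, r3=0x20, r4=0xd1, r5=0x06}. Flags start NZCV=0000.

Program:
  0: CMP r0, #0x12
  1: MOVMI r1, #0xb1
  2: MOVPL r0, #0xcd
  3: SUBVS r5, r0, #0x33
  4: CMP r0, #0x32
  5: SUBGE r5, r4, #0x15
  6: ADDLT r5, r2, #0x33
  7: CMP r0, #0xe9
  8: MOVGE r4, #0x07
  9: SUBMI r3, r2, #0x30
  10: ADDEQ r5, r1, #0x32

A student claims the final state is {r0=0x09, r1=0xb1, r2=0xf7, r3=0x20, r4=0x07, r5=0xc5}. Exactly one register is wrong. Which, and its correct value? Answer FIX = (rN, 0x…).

[0] flags=1000 → (cmp)
[1] flags=1000 MI?T → r1=0xb1
[2] flags=1000 PL?F → skip
[3] flags=1000 VS?F → skip
[4] flags=1000 → (cmp)
[5] flags=1000 GE?F → skip
[6] flags=1000 LT?T → r5=0x2a
[7] flags=0000 → (cmp)
[8] flags=0000 GE?T → r4=0x07
[9] flags=0000 MI?F → skip
[10] flags=0000 EQ?F → skip

FIX = (r5, 0x2a)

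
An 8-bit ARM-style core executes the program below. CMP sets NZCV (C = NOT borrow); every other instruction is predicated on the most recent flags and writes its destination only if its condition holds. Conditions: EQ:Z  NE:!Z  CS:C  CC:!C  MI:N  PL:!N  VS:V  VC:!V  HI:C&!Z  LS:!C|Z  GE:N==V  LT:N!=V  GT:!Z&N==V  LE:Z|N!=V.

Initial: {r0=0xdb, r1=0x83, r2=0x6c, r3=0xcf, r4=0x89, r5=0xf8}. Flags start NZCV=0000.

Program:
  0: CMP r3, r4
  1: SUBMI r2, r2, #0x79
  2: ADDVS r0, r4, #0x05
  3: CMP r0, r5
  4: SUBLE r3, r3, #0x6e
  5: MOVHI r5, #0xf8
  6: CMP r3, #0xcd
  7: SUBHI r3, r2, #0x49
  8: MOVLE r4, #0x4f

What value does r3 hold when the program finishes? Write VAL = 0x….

[0] flags=0010 → (cmp)
[1] flags=0010 MI?F → skip
[2] flags=0010 VS?F → skip
[3] flags=1000 → (cmp)
[4] flags=1000 LE?T → r3=0x61
[5] flags=1000 HI?F → skip
[6] flags=1001 → (cmp)
[7] flags=1001 HI?F → skip
[8] flags=1001 LE?F → skip

VAL = 0x61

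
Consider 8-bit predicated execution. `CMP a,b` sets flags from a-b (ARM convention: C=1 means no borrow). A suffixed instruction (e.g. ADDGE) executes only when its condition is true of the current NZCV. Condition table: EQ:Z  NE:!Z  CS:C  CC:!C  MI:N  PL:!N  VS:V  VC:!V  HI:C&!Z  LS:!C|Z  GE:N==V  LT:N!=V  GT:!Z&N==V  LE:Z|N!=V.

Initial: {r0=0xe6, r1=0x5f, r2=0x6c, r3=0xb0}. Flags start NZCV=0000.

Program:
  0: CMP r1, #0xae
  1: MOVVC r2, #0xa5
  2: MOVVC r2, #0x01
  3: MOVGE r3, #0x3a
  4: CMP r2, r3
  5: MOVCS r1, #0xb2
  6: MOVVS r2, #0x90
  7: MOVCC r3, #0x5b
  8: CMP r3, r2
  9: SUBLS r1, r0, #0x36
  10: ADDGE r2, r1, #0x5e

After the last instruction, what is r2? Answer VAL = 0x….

0: ✓ CMP  NZCV=1001
1: · MOVVC
2: · MOVVC
3: ✓ MOVGE  r3←0x3a
4: ✓ CMP  NZCV=0010
5: ✓ MOVCS  r1←0xb2
6: · MOVVS
7: · MOVCC
8: ✓ CMP  NZCV=1000
9: ✓ SUBLS  r1←0xb0
10: · ADDGE

VAL = 0x6c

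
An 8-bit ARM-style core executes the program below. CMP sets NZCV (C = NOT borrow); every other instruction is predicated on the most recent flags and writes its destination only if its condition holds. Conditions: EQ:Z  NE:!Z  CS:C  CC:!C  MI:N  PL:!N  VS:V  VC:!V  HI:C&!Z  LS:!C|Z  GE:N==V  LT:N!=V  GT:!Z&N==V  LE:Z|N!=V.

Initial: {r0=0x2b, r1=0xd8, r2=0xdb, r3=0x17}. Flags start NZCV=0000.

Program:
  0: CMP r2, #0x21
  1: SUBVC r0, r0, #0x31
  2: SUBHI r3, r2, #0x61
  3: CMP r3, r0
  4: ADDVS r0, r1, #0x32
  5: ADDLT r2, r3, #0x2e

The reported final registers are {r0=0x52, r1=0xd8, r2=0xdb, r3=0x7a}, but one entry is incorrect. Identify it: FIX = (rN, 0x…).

0: ✓ CMP  NZCV=1010
1: ✓ SUBVC  r0←0xfa
2: ✓ SUBHI  r3←0x7a
3: ✓ CMP  NZCV=1001
4: ✓ ADDVS  r0←0x0a
5: · ADDLT

FIX = (r0, 0x0a)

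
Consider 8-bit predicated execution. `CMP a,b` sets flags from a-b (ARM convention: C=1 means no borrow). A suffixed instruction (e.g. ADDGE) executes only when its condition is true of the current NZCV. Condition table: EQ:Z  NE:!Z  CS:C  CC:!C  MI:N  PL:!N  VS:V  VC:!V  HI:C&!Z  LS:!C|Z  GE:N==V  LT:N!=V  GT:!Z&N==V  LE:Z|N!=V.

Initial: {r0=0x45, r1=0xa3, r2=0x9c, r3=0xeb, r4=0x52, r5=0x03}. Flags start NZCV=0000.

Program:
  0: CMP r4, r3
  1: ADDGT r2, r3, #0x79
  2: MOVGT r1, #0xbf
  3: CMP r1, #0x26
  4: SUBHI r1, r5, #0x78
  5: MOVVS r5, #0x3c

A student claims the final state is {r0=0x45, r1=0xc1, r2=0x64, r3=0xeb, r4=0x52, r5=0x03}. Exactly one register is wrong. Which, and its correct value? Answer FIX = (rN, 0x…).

[0] flags=0000 → (cmp)
[1] flags=0000 GT?T → r2=0x64
[2] flags=0000 GT?T → r1=0xbf
[3] flags=1010 → (cmp)
[4] flags=1010 HI?T → r1=0x8b
[5] flags=1010 VS?F → skip

FIX = (r1, 0x8b)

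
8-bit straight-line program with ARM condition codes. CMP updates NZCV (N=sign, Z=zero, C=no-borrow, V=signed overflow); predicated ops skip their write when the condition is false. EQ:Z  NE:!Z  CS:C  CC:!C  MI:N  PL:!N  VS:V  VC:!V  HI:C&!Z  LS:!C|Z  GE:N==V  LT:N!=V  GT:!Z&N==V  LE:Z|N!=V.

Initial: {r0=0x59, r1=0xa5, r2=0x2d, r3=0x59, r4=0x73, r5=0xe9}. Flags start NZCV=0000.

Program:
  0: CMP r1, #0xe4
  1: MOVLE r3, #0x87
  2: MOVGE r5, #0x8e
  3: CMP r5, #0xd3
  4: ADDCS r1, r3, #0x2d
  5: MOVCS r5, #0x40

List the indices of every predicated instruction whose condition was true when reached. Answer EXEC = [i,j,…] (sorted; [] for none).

EXEC = [1,4,5]

0: ✓ CMP  NZCV=1000
1: ✓ MOVLE  r3←0x87
2: · MOVGE
3: ✓ CMP  NZCV=0010
4: ✓ ADDCS  r1←0xb4
5: ✓ MOVCS  r5←0x40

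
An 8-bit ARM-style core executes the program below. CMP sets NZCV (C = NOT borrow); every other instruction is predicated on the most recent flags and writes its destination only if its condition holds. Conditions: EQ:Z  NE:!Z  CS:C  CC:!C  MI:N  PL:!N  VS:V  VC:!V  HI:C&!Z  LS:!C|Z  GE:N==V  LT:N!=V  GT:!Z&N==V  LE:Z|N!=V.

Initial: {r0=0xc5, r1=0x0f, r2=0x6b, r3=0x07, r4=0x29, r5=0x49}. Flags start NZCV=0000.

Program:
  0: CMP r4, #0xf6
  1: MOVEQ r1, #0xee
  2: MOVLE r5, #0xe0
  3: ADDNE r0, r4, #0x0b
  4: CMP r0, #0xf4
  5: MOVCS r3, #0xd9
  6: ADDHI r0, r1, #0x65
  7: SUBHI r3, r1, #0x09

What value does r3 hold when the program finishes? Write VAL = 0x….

0: ✓ CMP  NZCV=0000
1: · MOVEQ
2: · MOVLE
3: ✓ ADDNE  r0←0x34
4: ✓ CMP  NZCV=0000
5: · MOVCS
6: · ADDHI
7: · SUBHI

VAL = 0x07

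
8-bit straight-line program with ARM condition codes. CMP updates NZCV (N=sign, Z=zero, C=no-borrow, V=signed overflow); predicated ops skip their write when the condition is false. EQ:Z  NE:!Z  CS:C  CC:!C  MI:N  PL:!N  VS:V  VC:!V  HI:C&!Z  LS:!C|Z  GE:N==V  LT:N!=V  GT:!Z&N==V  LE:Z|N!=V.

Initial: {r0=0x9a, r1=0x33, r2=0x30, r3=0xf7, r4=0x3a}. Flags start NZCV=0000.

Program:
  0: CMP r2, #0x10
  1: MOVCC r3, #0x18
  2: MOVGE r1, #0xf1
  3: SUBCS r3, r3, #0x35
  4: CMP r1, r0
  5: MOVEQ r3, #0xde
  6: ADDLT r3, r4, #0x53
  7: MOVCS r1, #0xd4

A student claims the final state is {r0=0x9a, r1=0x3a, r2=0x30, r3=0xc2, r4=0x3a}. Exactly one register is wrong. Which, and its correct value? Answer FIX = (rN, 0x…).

[0] flags=0010 → (cmp)
[1] flags=0010 CC?F → skip
[2] flags=0010 GE?T → r1=0xf1
[3] flags=0010 CS?T → r3=0xc2
[4] flags=0010 → (cmp)
[5] flags=0010 EQ?F → skip
[6] flags=0010 LT?F → skip
[7] flags=0010 CS?T → r1=0xd4

FIX = (r1, 0xd4)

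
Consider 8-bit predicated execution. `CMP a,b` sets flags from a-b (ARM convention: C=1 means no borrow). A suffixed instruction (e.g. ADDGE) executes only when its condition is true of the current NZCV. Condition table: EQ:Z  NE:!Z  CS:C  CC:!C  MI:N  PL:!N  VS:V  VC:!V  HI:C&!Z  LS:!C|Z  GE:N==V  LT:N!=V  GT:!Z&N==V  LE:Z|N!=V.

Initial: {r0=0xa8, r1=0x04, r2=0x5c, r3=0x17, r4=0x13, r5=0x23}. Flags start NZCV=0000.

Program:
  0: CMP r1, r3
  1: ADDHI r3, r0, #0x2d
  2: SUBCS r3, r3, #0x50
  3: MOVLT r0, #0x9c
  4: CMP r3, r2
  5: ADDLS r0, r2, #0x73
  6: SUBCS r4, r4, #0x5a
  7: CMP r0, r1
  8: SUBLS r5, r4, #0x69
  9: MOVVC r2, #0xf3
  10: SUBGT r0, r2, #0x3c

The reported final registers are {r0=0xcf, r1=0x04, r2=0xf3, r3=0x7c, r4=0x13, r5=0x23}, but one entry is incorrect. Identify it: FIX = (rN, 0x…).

FIX = (r3, 0x17)

0: ✓ CMP  NZCV=1000
1: · ADDHI
2: · SUBCS
3: ✓ MOVLT  r0←0x9c
4: ✓ CMP  NZCV=1000
5: ✓ ADDLS  r0←0xcf
6: · SUBCS
7: ✓ CMP  NZCV=1010
8: · SUBLS
9: ✓ MOVVC  r2←0xf3
10: · SUBGT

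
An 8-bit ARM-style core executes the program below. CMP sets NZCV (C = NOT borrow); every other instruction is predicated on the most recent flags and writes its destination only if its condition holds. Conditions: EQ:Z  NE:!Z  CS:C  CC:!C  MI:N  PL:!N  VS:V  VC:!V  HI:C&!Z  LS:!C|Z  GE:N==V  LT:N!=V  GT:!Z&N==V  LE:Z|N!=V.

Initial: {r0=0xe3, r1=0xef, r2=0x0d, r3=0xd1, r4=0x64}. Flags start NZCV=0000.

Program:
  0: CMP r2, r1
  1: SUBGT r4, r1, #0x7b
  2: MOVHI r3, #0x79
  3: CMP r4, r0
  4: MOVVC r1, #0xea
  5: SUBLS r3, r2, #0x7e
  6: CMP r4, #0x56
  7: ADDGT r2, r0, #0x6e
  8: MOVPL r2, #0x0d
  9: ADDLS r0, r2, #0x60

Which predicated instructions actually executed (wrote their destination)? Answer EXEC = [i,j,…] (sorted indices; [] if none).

EXEC = [1,5,7,8]

0: ✓ CMP  NZCV=0000
1: ✓ SUBGT  r4←0x74
2: · MOVHI
3: ✓ CMP  NZCV=1001
4: · MOVVC
5: ✓ SUBLS  r3←0x8f
6: ✓ CMP  NZCV=0010
7: ✓ ADDGT  r2←0x51
8: ✓ MOVPL  r2←0x0d
9: · ADDLS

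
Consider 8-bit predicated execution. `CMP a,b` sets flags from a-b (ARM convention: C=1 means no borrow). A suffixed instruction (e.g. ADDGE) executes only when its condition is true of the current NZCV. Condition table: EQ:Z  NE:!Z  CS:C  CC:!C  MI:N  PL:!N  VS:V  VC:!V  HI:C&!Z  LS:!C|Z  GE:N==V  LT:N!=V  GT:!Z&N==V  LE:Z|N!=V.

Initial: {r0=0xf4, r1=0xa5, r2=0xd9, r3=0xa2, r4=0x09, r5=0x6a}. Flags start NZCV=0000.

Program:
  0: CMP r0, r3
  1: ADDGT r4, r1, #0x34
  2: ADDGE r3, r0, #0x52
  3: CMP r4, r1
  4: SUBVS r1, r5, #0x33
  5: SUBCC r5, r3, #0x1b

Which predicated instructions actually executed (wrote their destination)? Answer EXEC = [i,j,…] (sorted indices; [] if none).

EXEC = [1,2]

0: ✓ CMP  NZCV=0010
1: ✓ ADDGT  r4←0xd9
2: ✓ ADDGE  r3←0x46
3: ✓ CMP  NZCV=0010
4: · SUBVS
5: · SUBCC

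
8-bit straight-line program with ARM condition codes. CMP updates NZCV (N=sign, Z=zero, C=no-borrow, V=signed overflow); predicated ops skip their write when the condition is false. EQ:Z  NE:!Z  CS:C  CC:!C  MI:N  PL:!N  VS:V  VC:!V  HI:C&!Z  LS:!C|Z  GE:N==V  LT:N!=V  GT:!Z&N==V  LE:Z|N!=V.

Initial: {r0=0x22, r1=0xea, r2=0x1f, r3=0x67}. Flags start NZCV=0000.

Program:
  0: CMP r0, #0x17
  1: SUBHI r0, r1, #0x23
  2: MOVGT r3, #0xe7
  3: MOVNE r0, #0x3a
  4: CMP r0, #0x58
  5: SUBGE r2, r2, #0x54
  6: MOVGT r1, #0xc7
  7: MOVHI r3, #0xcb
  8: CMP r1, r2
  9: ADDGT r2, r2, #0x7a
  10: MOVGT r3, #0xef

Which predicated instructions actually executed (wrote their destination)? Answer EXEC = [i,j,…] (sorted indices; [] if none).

EXEC = [1,2,3]

[0] flags=0010 → (cmp)
[1] flags=0010 HI?T → r0=0xc7
[2] flags=0010 GT?T → r3=0xe7
[3] flags=0010 NE?T → r0=0x3a
[4] flags=1000 → (cmp)
[5] flags=1000 GE?F → skip
[6] flags=1000 GT?F → skip
[7] flags=1000 HI?F → skip
[8] flags=1010 → (cmp)
[9] flags=1010 GT?F → skip
[10] flags=1010 GT?F → skip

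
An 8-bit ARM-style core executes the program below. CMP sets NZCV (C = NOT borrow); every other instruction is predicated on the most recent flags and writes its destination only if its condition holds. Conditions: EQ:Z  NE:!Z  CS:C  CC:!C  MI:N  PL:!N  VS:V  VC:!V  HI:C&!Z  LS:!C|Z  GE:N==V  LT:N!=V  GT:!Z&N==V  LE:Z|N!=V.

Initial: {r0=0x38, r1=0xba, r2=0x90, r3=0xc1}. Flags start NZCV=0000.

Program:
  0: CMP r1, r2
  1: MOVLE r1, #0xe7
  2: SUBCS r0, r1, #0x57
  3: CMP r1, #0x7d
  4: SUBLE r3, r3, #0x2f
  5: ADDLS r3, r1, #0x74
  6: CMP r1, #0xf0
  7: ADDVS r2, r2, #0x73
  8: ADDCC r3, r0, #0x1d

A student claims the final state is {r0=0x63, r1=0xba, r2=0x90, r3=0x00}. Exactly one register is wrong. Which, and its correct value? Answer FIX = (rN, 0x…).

FIX = (r3, 0x80)

0: ✓ CMP  NZCV=0010
1: · MOVLE
2: ✓ SUBCS  r0←0x63
3: ✓ CMP  NZCV=0011
4: ✓ SUBLE  r3←0x92
5: · ADDLS
6: ✓ CMP  NZCV=1000
7: · ADDVS
8: ✓ ADDCC  r3←0x80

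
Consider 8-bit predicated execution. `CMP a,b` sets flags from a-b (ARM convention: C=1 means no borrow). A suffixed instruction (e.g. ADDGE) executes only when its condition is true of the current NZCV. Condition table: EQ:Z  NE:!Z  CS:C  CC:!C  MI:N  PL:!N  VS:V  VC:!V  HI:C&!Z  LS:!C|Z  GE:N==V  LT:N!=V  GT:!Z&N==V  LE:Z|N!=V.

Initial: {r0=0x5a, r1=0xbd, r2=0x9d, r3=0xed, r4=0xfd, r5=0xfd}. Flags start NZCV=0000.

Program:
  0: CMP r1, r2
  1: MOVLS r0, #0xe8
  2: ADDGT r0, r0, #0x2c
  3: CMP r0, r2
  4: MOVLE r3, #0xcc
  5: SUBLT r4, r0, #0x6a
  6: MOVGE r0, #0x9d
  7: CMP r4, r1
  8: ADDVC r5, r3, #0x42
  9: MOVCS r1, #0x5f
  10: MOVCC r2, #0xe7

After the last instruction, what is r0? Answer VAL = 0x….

VAL = 0x86

0: ✓ CMP  NZCV=0010
1: · MOVLS
2: ✓ ADDGT  r0←0x86
3: ✓ CMP  NZCV=1000
4: ✓ MOVLE  r3←0xcc
5: ✓ SUBLT  r4←0x1c
6: · MOVGE
7: ✓ CMP  NZCV=0000
8: ✓ ADDVC  r5←0x0e
9: · MOVCS
10: ✓ MOVCC  r2←0xe7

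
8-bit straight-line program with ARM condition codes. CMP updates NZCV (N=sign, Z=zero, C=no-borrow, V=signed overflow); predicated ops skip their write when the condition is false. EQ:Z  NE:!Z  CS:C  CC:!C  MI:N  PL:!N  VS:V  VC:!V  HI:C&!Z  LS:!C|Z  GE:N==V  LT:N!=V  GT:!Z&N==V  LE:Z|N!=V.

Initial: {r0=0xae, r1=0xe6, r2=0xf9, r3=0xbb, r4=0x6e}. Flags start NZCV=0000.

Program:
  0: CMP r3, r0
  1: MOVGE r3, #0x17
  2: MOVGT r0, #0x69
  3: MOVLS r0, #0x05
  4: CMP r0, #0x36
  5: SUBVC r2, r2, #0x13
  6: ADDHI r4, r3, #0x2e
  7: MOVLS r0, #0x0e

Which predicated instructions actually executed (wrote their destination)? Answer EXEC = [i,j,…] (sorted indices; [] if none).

EXEC = [1,2,5,6]

[0] flags=0010 → (cmp)
[1] flags=0010 GE?T → r3=0x17
[2] flags=0010 GT?T → r0=0x69
[3] flags=0010 LS?F → skip
[4] flags=0010 → (cmp)
[5] flags=0010 VC?T → r2=0xe6
[6] flags=0010 HI?T → r4=0x45
[7] flags=0010 LS?F → skip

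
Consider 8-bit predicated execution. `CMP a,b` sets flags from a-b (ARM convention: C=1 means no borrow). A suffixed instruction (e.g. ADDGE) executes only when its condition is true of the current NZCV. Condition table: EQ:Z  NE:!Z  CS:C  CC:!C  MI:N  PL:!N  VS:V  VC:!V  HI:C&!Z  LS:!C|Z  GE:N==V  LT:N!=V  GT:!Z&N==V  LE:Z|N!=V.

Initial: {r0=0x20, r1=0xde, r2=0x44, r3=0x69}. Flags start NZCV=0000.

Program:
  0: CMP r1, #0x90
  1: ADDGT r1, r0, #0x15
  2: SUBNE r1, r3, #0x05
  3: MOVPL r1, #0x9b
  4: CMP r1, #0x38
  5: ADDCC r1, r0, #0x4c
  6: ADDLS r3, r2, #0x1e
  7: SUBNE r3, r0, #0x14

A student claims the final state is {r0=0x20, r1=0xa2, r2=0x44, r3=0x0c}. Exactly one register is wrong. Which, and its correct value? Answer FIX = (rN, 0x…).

[0] flags=0010 → (cmp)
[1] flags=0010 GT?T → r1=0x35
[2] flags=0010 NE?T → r1=0x64
[3] flags=0010 PL?T → r1=0x9b
[4] flags=0011 → (cmp)
[5] flags=0011 CC?F → skip
[6] flags=0011 LS?F → skip
[7] flags=0011 NE?T → r3=0x0c

FIX = (r1, 0x9b)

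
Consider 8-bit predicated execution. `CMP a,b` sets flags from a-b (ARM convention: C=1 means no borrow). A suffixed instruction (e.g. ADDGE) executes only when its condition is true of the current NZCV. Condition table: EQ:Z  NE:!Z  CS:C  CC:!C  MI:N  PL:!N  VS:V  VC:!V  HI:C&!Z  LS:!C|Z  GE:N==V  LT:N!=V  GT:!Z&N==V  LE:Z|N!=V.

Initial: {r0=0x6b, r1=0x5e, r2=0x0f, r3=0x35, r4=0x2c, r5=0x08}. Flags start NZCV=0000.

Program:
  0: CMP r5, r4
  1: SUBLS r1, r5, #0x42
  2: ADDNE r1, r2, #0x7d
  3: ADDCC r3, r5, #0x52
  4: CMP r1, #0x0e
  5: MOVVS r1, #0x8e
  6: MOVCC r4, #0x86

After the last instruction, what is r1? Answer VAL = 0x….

[0] flags=1000 → (cmp)
[1] flags=1000 LS?T → r1=0xc6
[2] flags=1000 NE?T → r1=0x8c
[3] flags=1000 CC?T → r3=0x5a
[4] flags=0011 → (cmp)
[5] flags=0011 VS?T → r1=0x8e
[6] flags=0011 CC?F → skip

VAL = 0x8e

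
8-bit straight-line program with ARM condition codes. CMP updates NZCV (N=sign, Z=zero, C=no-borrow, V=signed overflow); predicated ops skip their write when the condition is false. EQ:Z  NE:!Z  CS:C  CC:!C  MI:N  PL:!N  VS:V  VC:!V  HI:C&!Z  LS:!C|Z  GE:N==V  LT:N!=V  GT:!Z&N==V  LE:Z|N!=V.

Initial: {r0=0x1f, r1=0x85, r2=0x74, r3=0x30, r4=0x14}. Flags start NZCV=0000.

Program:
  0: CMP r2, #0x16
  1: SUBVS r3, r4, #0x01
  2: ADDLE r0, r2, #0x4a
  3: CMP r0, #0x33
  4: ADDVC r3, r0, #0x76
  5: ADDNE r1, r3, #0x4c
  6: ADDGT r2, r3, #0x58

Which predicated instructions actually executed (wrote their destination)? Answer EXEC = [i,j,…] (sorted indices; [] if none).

0: ✓ CMP  NZCV=0010
1: · SUBVS
2: · ADDLE
3: ✓ CMP  NZCV=1000
4: ✓ ADDVC  r3←0x95
5: ✓ ADDNE  r1←0xe1
6: · ADDGT

EXEC = [4,5]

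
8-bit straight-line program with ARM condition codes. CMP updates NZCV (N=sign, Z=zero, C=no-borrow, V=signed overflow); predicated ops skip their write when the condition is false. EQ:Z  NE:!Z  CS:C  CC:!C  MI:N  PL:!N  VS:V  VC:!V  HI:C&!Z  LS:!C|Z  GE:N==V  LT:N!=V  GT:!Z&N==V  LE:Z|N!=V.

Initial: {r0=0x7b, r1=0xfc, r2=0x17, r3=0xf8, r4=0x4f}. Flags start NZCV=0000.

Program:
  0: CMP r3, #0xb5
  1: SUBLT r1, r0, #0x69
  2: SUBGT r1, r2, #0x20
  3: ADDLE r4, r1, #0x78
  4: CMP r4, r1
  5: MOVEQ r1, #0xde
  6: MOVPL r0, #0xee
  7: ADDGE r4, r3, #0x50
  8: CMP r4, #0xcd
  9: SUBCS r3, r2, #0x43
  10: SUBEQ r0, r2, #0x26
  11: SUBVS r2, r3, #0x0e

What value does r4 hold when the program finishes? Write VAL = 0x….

[0] flags=0010 → (cmp)
[1] flags=0010 LT?F → skip
[2] flags=0010 GT?T → r1=0xf7
[3] flags=0010 LE?F → skip
[4] flags=0000 → (cmp)
[5] flags=0000 EQ?F → skip
[6] flags=0000 PL?T → r0=0xee
[7] flags=0000 GE?T → r4=0x48
[8] flags=0000 → (cmp)
[9] flags=0000 CS?F → skip
[10] flags=0000 EQ?F → skip
[11] flags=0000 VS?F → skip

VAL = 0x48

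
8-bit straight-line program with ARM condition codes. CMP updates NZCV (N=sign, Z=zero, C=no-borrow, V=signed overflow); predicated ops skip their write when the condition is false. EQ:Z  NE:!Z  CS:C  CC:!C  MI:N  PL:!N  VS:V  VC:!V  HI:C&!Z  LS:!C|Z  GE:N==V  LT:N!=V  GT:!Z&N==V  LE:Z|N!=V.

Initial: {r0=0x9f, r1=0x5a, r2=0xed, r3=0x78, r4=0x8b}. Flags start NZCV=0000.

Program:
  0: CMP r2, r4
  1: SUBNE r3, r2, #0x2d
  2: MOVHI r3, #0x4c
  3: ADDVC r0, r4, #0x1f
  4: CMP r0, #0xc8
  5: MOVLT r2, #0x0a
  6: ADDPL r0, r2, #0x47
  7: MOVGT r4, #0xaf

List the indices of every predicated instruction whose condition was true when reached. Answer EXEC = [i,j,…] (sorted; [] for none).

0: ✓ CMP  NZCV=0010
1: ✓ SUBNE  r3←0xc0
2: ✓ MOVHI  r3←0x4c
3: ✓ ADDVC  r0←0xaa
4: ✓ CMP  NZCV=1000
5: ✓ MOVLT  r2←0x0a
6: · ADDPL
7: · MOVGT

EXEC = [1,2,3,5]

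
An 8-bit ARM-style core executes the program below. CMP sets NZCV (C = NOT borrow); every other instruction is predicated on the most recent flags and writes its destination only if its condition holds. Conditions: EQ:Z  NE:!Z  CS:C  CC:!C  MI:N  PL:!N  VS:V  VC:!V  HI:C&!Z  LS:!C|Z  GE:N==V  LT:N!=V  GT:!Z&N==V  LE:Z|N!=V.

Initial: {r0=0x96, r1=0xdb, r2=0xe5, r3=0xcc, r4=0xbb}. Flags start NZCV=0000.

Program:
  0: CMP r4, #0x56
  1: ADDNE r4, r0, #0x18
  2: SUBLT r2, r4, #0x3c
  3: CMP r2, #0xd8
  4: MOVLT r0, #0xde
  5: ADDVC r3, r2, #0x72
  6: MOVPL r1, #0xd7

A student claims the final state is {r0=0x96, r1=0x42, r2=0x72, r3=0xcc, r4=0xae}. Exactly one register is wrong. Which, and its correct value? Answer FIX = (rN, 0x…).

FIX = (r1, 0xdb)

0: ✓ CMP  NZCV=0011
1: ✓ ADDNE  r4←0xae
2: ✓ SUBLT  r2←0x72
3: ✓ CMP  NZCV=1001
4: · MOVLT
5: · ADDVC
6: · MOVPL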